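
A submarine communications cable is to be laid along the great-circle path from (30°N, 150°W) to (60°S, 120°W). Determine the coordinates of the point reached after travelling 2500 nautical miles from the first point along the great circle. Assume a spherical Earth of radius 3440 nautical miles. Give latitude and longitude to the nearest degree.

≈ (11°S, 140°W)

The haversine formula gives a central angle δ ≈ 1.629 rad (93.3°) between the endpoints. The total great-circle distance is δ·R ≈ 1.629 × 3440 ≈ 5603 nmi, so the target fraction is f = 2500/5603 ≈ 0.446.
Interpolate at f ≈ 0.446 with slerp weights a = sin((1−f)δ)/sin δ ≈ 0.786, b = sin(fδ)/sin δ ≈ 0.666.
p = a·p₁ + b·p₂ ≈ (-0.756, -0.629, -0.183); φ = arcsin(p_z) ≈ -10.57°, λ = atan2(p_y, p_x) ≈ -140.26°.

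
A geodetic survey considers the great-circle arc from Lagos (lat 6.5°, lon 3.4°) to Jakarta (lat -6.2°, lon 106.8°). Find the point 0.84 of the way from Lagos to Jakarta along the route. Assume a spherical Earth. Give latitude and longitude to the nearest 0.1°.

≈ lat -4.5°, lon 90.2°

Convert each endpoint to a unit vector on the sphere (x = cos φ cos λ, y = cos φ sin λ, z = sin φ).
The central angle between the endpoints is δ = arccos(p₁·p₂) ≈ 1.814 rad (104.0°).
Interpolate at f = 0.84 with slerp weights a = sin((1−f)δ)/sin δ ≈ 0.295, b = sin(fδ)/sin δ ≈ 1.029.
p = a·p₁ + b·p₂ ≈ (-0.003, 0.997, -0.078); φ = arcsin(p_z) ≈ -4.46°, λ = atan2(p_y, p_x) ≈ 90.19°.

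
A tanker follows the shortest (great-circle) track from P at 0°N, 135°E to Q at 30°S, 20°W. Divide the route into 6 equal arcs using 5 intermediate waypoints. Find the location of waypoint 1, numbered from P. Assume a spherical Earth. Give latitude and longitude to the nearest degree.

Write both endpoints as unit vectors p₁, p₂ with components (cos φ cos λ, cos φ sin λ, sin φ).
The central angle between the endpoints is δ = arccos(p₁·p₂) ≈ 2.473 rad (141.7°).
Interpolate at f = 1/6 with slerp weights a = sin((1−f)δ)/sin δ ≈ 1.424, b = sin(fδ)/sin δ ≈ 0.647.
p = a·p₁ + b·p₂ ≈ (-0.481, 0.815, -0.323); φ = arcsin(p_z) ≈ -18.86°, λ = atan2(p_y, p_x) ≈ 120.52°.

≈ 19°S, 121°E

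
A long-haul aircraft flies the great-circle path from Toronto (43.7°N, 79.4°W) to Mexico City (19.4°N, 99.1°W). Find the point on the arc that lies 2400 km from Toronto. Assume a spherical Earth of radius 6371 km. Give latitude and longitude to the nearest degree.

The haversine formula gives a central angle δ ≈ 0.513 rad (29.4°) between the endpoints. The total great-circle distance is δ·R ≈ 0.513 × 6371 ≈ 3266 km, so the target fraction is f = 2400/3266 ≈ 0.735.
Interpolate at f ≈ 0.735 with slerp weights a = sin((1−f)δ)/sin δ ≈ 0.276, b = sin(fδ)/sin δ ≈ 0.750.
p = a·p₁ + b·p₂ ≈ (-0.075, -0.895, 0.440); φ = arcsin(p_z) ≈ 26.10°, λ = atan2(p_y, p_x) ≈ -94.80°.

≈ (26°N, 95°W)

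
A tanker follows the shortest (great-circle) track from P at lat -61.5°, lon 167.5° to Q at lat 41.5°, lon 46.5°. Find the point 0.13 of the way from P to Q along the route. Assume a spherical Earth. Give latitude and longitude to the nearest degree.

The haversine formula gives a central angle δ ≈ 2.444 rad (140.0°) between the endpoints.
Interpolate at f = 0.13 with slerp weights a = sin((1−f)δ)/sin δ ≈ 1.323, b = sin(fδ)/sin δ ≈ 0.486.
p = a·p₁ + b·p₂ ≈ (-0.365, 0.401, -0.840); φ = arcsin(p_z) ≈ -57.15°, λ = atan2(p_y, p_x) ≈ 132.36°.

≈ lat -57°, lon 132°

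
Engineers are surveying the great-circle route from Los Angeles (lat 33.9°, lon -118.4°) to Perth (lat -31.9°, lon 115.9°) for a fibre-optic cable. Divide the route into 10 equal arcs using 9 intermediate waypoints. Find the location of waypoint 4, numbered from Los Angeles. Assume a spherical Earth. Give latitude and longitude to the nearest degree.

From cos δ = sin φ₁ sin φ₂ + cos φ₁ cos φ₂ cos Δλ, the central angle is δ ≈ 2.355 rad (134.9°).
Interpolate at f = 4/10 with slerp weights a = sin((1−f)δ)/sin δ ≈ 1.394, b = sin(fδ)/sin δ ≈ 1.142.
p = a·p₁ + b·p₂ ≈ (-0.974, -0.146, 0.174); φ = arcsin(p_z) ≈ 10.04°, λ = atan2(p_y, p_x) ≈ -171.47°.

≈ lat 10°, lon -171°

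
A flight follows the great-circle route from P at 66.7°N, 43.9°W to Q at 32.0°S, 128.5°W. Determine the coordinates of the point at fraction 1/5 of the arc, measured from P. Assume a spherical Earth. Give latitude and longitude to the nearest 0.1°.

Convert each endpoint to a unit vector on the sphere (x = cos φ cos λ, y = cos φ sin λ, z = sin φ).
The central angle between the endpoints is δ = arccos(p₁·p₂) ≈ 2.043 rad (117.1°).
Interpolate at f = 1/5 with slerp weights a = sin((1−f)δ)/sin δ ≈ 1.121, b = sin(fδ)/sin δ ≈ 0.446.
p = a·p₁ + b·p₂ ≈ (0.084, -0.604, 0.793); φ = arcsin(p_z) ≈ 52.45°, λ = atan2(p_y, p_x) ≈ -82.09°.

≈ 52.5°N, 82.1°W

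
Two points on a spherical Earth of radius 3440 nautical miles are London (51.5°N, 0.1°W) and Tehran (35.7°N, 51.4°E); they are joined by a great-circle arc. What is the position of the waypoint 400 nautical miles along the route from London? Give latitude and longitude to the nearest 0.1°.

≈ 50.7°N, 10.4°E

The haversine formula gives a central angle δ ≈ 0.690 rad (39.5°) between the endpoints. The total great-circle distance is δ·R ≈ 0.690 × 3440 ≈ 2373 nmi, so the target fraction is f = 400/2373 ≈ 0.169.
Interpolate at f ≈ 0.169 with slerp weights a = sin((1−f)δ)/sin δ ≈ 0.853, b = sin(fδ)/sin δ ≈ 0.182.
p = a·p₁ + b·p₂ ≈ (0.623, 0.115, 0.774); φ = arcsin(p_z) ≈ 50.68°, λ = atan2(p_y, p_x) ≈ 10.44°.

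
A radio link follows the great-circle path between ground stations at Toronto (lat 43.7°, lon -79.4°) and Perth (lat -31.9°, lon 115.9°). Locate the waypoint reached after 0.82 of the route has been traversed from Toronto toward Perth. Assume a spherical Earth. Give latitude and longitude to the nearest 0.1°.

The haversine formula gives a central angle δ ≈ 2.848 rad (163.2°) between the endpoints.
Interpolate at f = 0.82 with slerp weights a = sin((1−f)δ)/sin δ ≈ 1.693, b = sin(fδ)/sin δ ≈ 2.492.
p = a·p₁ + b·p₂ ≈ (-0.699, 0.700, -0.147); φ = arcsin(p_z) ≈ -8.46°, λ = atan2(p_y, p_x) ≈ 134.96°.

≈ lat -8.5°, lon 135.0°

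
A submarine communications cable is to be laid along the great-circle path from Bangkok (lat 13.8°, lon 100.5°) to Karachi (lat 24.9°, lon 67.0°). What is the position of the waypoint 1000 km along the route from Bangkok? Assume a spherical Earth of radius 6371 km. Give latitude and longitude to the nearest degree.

≈ lat 17°, lon 92°

From cos δ = sin φ₁ sin φ₂ + cos φ₁ cos φ₂ cos Δλ, the central angle is δ ≈ 0.583 rad (33.4°). The total great-circle distance is δ·R ≈ 0.583 × 6371 ≈ 3713 km, so the target fraction is f = 1000/3713 ≈ 0.269.
Interpolate at f ≈ 0.269 with slerp weights a = sin((1−f)δ)/sin δ ≈ 0.751, b = sin(fδ)/sin δ ≈ 0.284.
p = a·p₁ + b·p₂ ≈ (-0.032, 0.954, 0.299); φ = arcsin(p_z) ≈ 17.38°, λ = atan2(p_y, p_x) ≈ 91.93°.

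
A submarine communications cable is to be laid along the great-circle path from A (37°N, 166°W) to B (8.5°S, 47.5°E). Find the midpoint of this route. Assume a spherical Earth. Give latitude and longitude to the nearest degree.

Write both endpoints as unit vectors p₁, p₂ with components (cos φ cos λ, cos φ sin λ, sin φ).
The central angle between the endpoints is δ = arccos(p₁·p₂) ≈ 2.415 rad (138.4°).
Interpolate at f = 1/2 with slerp weights a = sin((1−f)δ)/sin δ ≈ 1.408, b = sin(fδ)/sin δ ≈ 1.408.
p = a·p₁ + b·p₂ ≈ (-0.150, 0.754, 0.639); φ = arcsin(p_z) ≈ 39.72°, λ = atan2(p_y, p_x) ≈ 101.26°.

≈ (40°N, 101°E)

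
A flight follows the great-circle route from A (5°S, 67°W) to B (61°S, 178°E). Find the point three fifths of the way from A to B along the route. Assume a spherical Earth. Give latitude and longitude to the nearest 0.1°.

≈ (53.7°S, 106.7°W)

Convert each endpoint to a unit vector on the sphere (x = cos φ cos λ, y = cos φ sin λ, z = sin φ).
The central angle between the endpoints is δ = arccos(p₁·p₂) ≈ 1.699 rad (97.3°).
Interpolate at f = 3/5 with slerp weights a = sin((1−f)δ)/sin δ ≈ 0.634, b = sin(fδ)/sin δ ≈ 0.859.
p = a·p₁ + b·p₂ ≈ (-0.169, -0.567, -0.806); φ = arcsin(p_z) ≈ -53.75°, λ = atan2(p_y, p_x) ≈ -106.65°.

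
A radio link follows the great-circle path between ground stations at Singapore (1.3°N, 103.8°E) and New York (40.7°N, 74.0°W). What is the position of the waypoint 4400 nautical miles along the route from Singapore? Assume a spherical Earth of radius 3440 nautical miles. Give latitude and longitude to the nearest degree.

Write both endpoints as unit vectors p₁, p₂ with components (cos φ cos λ, cos φ sin λ, sin φ).
The central angle between the endpoints is δ = arccos(p₁·p₂) ≈ 2.408 rad (138.0°). The total great-circle distance is δ·R ≈ 2.408 × 3440 ≈ 8283 nmi, so the target fraction is f = 4400/8283 ≈ 0.531.
Interpolate at f ≈ 0.531 with slerp weights a = sin((1−f)δ)/sin δ ≈ 1.350, b = sin(fδ)/sin δ ≈ 1.430.
p = a·p₁ + b·p₂ ≈ (-0.023, 0.268, 0.963); φ = arcsin(p_z) ≈ 74.39°, λ = atan2(p_y, p_x) ≈ 94.90°.

≈ (74°N, 95°E)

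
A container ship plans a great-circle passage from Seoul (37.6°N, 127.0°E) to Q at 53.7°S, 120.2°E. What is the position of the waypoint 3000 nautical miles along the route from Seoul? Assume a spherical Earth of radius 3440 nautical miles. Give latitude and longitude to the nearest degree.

≈ 12°S, 124°E

Convert each endpoint to a unit vector on the sphere (x = cos φ cos λ, y = cos φ sin λ, z = sin φ).
The central angle between the endpoints is δ = arccos(p₁·p₂) ≈ 1.597 rad (91.5°). The total great-circle distance is δ·R ≈ 1.597 × 3440 ≈ 5493 nmi, so the target fraction is f = 3000/5493 ≈ 0.546.
Interpolate at f ≈ 0.546 with slerp weights a = sin((1−f)δ)/sin δ ≈ 0.663, b = sin(fδ)/sin δ ≈ 0.766.
p = a·p₁ + b·p₂ ≈ (-0.544, 0.811, -0.213); φ = arcsin(p_z) ≈ -12.28°, λ = atan2(p_y, p_x) ≈ 123.85°.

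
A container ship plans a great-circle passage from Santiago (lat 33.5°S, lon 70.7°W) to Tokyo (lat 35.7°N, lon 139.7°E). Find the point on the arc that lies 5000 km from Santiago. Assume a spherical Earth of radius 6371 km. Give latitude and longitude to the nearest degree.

≈ lat 15°S, lon 116°W

From cos δ = sin φ₁ sin φ₂ + cos φ₁ cos φ₂ cos Δλ, the central angle is δ ≈ 2.705 rad (155.0°). The total great-circle distance is δ·R ≈ 2.705 × 6371 ≈ 17233 km, so the target fraction is f = 5000/17233 ≈ 0.290.
Interpolate at f ≈ 0.290 with slerp weights a = sin((1−f)δ)/sin δ ≈ 2.222, b = sin(fδ)/sin δ ≈ 1.671.
p = a·p₁ + b·p₂ ≈ (-0.423, -0.871, -0.251); φ = arcsin(p_z) ≈ -14.55°, λ = atan2(p_y, p_x) ≈ -115.88°.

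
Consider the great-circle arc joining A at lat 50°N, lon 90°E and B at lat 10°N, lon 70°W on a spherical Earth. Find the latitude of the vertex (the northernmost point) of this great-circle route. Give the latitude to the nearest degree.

≈ 76°N

The great circle lies in the plane with unit normal n̂ = (p₁ × p₂)/|p₁ × p₂|.
Here n̂_z ≈ -0.244; the vertex latitude is φ_max = arccos|n̂_z| ≈ 75.9°.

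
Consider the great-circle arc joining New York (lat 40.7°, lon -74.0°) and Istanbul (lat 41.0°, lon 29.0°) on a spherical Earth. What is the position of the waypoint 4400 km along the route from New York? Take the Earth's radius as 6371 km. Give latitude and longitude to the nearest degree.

From cos δ = sin φ₁ sin φ₂ + cos φ₁ cos φ₂ cos Δλ, the central angle is δ ≈ 1.267 rad (72.6°). The total great-circle distance is δ·R ≈ 1.267 × 6371 ≈ 8072 km, so the target fraction is f = 4400/8072 ≈ 0.545.
Interpolate at f ≈ 0.545 with slerp weights a = sin((1−f)δ)/sin δ ≈ 0.571, b = sin(fδ)/sin δ ≈ 0.668.
p = a·p₁ + b·p₂ ≈ (0.560, -0.172, 0.810); φ = arcsin(p_z) ≈ 54.14°, λ = atan2(p_y, p_x) ≈ -17.07°.

≈ lat 54°, lon -17°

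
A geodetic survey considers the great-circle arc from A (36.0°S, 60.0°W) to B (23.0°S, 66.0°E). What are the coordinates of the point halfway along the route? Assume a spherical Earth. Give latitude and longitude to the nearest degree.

≈ (51°S, 10°E)

Write both endpoints as unit vectors p₁, p₂ with components (cos φ cos λ, cos φ sin λ, sin φ).
The central angle between the endpoints is δ = arccos(p₁·p₂) ≈ 1.780 rad (102.0°).
Interpolate at f = 1/2 with slerp weights a = sin((1−f)δ)/sin δ ≈ 0.795, b = sin(fδ)/sin δ ≈ 0.795.
p = a·p₁ + b·p₂ ≈ (0.619, 0.111, -0.778); φ = arcsin(p_z) ≈ -51.03°, λ = atan2(p_y, p_x) ≈ 10.21°.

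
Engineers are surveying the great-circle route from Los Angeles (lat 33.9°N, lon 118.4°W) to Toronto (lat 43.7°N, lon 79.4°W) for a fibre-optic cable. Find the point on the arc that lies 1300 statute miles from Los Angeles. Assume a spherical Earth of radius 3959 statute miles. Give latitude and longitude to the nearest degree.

≈ lat 41°N, lon 96°W

From cos δ = sin φ₁ sin φ₂ + cos φ₁ cos φ₂ cos Δλ, the central angle is δ ≈ 0.552 rad (31.6°). The total great-circle distance is δ·R ≈ 0.552 × 3959 ≈ 2184 mi, so the target fraction is f = 1300/2184 ≈ 0.595.
Interpolate at f ≈ 0.595 with slerp weights a = sin((1−f)δ)/sin δ ≈ 0.422, b = sin(fδ)/sin δ ≈ 0.615.
p = a·p₁ + b·p₂ ≈ (-0.085, -0.746, 0.661); φ = arcsin(p_z) ≈ 41.36°, λ = atan2(p_y, p_x) ≈ -96.50°.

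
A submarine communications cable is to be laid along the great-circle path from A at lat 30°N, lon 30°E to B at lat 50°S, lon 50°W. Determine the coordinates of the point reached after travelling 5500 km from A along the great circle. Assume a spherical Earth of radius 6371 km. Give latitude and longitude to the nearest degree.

≈ lat 10°S, lon 1°W

Write both endpoints as unit vectors p₁, p₂ with components (cos φ cos λ, cos φ sin λ, sin φ).
The central angle between the endpoints is δ = arccos(p₁·p₂) ≈ 1.861 rad (106.6°). The total great-circle distance is δ·R ≈ 1.861 × 6371 ≈ 11858 km, so the target fraction is f = 5500/11858 ≈ 0.464.
Interpolate at f ≈ 0.464 with slerp weights a = sin((1−f)δ)/sin δ ≈ 0.877, b = sin(fδ)/sin δ ≈ 0.793.
p = a·p₁ + b·p₂ ≈ (0.986, -0.011, -0.169); φ = arcsin(p_z) ≈ -9.73°, λ = atan2(p_y, p_x) ≈ -0.63°.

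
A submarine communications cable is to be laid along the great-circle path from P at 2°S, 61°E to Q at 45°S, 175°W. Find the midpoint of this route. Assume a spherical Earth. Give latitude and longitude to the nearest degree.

≈ 41°S, 105°E

From cos δ = sin φ₁ sin φ₂ + cos φ₁ cos φ₂ cos Δλ, the central angle is δ ≈ 1.950 rad (111.7°).
Interpolate at f = 1/2 with slerp weights a = sin((1−f)δ)/sin δ ≈ 0.891, b = sin(fδ)/sin δ ≈ 0.891.
p = a·p₁ + b·p₂ ≈ (-0.196, 0.724, -0.661); φ = arcsin(p_z) ≈ -41.40°, λ = atan2(p_y, p_x) ≈ 105.14°.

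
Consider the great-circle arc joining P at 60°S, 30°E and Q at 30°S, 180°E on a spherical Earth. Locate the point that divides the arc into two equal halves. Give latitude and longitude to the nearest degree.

≈ 70°S, 150°E

From cos δ = sin φ₁ sin φ₂ + cos φ₁ cos φ₂ cos Δλ, the central angle is δ ≈ 1.513 rad (86.7°).
Interpolate at f = 1/2 with slerp weights a = sin((1−f)δ)/sin δ ≈ 0.687, b = sin(fδ)/sin δ ≈ 0.687.
p = a·p₁ + b·p₂ ≈ (-0.298, 0.172, -0.939); φ = arcsin(p_z) ≈ -69.90°, λ = atan2(p_y, p_x) ≈ 150.00°.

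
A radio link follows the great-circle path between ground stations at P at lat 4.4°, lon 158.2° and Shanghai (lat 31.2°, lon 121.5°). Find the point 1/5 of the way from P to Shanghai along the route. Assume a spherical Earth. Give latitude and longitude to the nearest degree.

From cos δ = sin φ₁ sin φ₂ + cos φ₁ cos φ₂ cos Δλ, the central angle is δ ≈ 0.762 rad (43.7°).
Interpolate at f = 1/5 with slerp weights a = sin((1−f)δ)/sin δ ≈ 0.829, b = sin(fδ)/sin δ ≈ 0.220.
p = a·p₁ + b·p₂ ≈ (-0.866, 0.467, 0.178); φ = arcsin(p_z) ≈ 10.23°, λ = atan2(p_y, p_x) ≈ 151.64°.

≈ lat 10°, lon 152°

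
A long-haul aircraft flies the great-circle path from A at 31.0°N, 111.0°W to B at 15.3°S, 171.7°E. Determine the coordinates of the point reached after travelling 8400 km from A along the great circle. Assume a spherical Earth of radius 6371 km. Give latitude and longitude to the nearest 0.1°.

Write both endpoints as unit vectors p₁, p₂ with components (cos φ cos λ, cos φ sin λ, sin φ).
The central angle between the endpoints is δ = arccos(p₁·p₂) ≈ 1.525 rad (87.4°). The total great-circle distance is δ·R ≈ 1.525 × 6371 ≈ 9715 km, so the target fraction is f = 8400/9715 ≈ 0.865.
Interpolate at f ≈ 0.865 with slerp weights a = sin((1−f)δ)/sin δ ≈ 0.205, b = sin(fδ)/sin δ ≈ 0.969.
p = a·p₁ + b·p₂ ≈ (-0.988, -0.029, -0.150); φ = arcsin(p_z) ≈ -8.63°, λ = atan2(p_y, p_x) ≈ -178.31°.

≈ 8.6°S, 178.3°W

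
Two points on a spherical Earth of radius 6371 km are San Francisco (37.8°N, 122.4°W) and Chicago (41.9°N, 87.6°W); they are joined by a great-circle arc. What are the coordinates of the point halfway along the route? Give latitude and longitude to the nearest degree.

From cos δ = sin φ₁ sin φ₂ + cos φ₁ cos φ₂ cos Δλ, the central angle is δ ≈ 0.468 rad (26.8°).
Interpolate at f = 1/2 with slerp weights a = sin((1−f)δ)/sin δ ≈ 0.514, b = sin(fδ)/sin δ ≈ 0.514.
p = a·p₁ + b·p₂ ≈ (-0.202, -0.725, 0.658); φ = arcsin(p_z) ≈ 41.17°, λ = atan2(p_y, p_x) ≈ -105.54°.

≈ (41°N, 106°W)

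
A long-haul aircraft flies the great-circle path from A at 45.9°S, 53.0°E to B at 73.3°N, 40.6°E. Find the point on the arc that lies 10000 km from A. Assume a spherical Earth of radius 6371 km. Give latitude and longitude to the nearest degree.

Convert each endpoint to a unit vector on the sphere (x = cos φ cos λ, y = cos φ sin λ, z = sin φ).
The central angle between the endpoints is δ = arccos(p₁·p₂) ≈ 2.086 rad (119.5°). The total great-circle distance is δ·R ≈ 2.086 × 6371 ≈ 13289 km, so the target fraction is f = 10000/13289 ≈ 0.753.
Interpolate at f ≈ 0.753 with slerp weights a = sin((1−f)δ)/sin δ ≈ 0.567, b = sin(fδ)/sin δ ≈ 1.149.
p = a·p₁ + b·p₂ ≈ (0.488, 0.530, 0.693); φ = arcsin(p_z) ≈ 43.89°, λ = atan2(p_y, p_x) ≈ 47.35°.

≈ 44°N, 47°E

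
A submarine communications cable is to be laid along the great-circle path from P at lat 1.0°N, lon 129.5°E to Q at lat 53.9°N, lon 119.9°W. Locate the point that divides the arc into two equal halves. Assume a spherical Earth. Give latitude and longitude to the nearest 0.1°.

From cos δ = sin φ₁ sin φ₂ + cos φ₁ cos φ₂ cos Δλ, the central angle is δ ≈ 1.765 rad (101.1°).
Interpolate at f = 1/2 with slerp weights a = sin((1−f)δ)/sin δ ≈ 0.787, b = sin(fδ)/sin δ ≈ 0.787.
p = a·p₁ + b·p₂ ≈ (-0.732, 0.205, 0.650); φ = arcsin(p_z) ≈ 40.53°, λ = atan2(p_y, p_x) ≈ 164.33°.

≈ lat 40.5°N, lon 164.3°E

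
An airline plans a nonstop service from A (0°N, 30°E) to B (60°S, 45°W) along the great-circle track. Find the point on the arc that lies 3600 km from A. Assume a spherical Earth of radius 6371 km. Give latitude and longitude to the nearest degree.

≈ (28°S, 13°E)

Convert each endpoint to a unit vector on the sphere (x = cos φ cos λ, y = cos φ sin λ, z = sin φ).
The central angle between the endpoints is δ = arccos(p₁·p₂) ≈ 1.441 rad (82.6°). The total great-circle distance is δ·R ≈ 1.441 × 6371 ≈ 9181 km, so the target fraction is f = 3600/9181 ≈ 0.392.
Interpolate at f ≈ 0.392 with slerp weights a = sin((1−f)δ)/sin δ ≈ 0.775, b = sin(fδ)/sin δ ≈ 0.540.
p = a·p₁ + b·p₂ ≈ (0.862, 0.196, -0.468); φ = arcsin(p_z) ≈ -27.88°, λ = atan2(p_y, p_x) ≈ 12.84°.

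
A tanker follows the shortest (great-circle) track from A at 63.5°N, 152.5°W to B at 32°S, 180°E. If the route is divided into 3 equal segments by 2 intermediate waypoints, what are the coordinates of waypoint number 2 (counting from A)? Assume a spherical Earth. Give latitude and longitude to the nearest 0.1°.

≈ 0.1°N, 173.6°W

The haversine formula gives a central angle δ ≈ 1.710 rad (98.0°) between the endpoints.
Interpolate at f = 2/3 with slerp weights a = sin((1−f)δ)/sin δ ≈ 0.545, b = sin(fδ)/sin δ ≈ 0.917.
p = a·p₁ + b·p₂ ≈ (-0.994, -0.112, 0.001); φ = arcsin(p_z) ≈ 0.08°, λ = atan2(p_y, p_x) ≈ -173.55°.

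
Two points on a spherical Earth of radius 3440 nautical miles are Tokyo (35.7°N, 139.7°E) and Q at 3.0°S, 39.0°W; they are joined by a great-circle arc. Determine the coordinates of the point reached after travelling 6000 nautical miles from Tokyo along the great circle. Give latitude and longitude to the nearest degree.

≈ 44°N, 37°W

Convert each endpoint to a unit vector on the sphere (x = cos φ cos λ, y = cos φ sin λ, z = sin φ).
The central angle between the endpoints is δ = arccos(p₁·p₂) ≈ 2.570 rad (147.3°). The total great-circle distance is δ·R ≈ 2.570 × 3440 ≈ 8842 nmi, so the target fraction is f = 6000/8842 ≈ 0.679.
Interpolate at f ≈ 0.679 with slerp weights a = sin((1−f)δ)/sin δ ≈ 1.360, b = sin(fδ)/sin δ ≈ 1.822.
p = a·p₁ + b·p₂ ≈ (0.572, -0.431, 0.699); φ = arcsin(p_z) ≈ 44.31°, λ = atan2(p_y, p_x) ≈ -36.99°.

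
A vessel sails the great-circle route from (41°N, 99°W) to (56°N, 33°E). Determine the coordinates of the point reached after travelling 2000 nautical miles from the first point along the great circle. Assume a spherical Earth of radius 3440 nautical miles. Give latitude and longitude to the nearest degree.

≈ (67°N, 61°W)

From cos δ = sin φ₁ sin φ₂ + cos φ₁ cos φ₂ cos Δλ, the central angle is δ ≈ 1.306 rad (74.8°). The total great-circle distance is δ·R ≈ 1.306 × 3440 ≈ 4493 nmi, so the target fraction is f = 2000/4493 ≈ 0.445.
Interpolate at f ≈ 0.445 with slerp weights a = sin((1−f)δ)/sin δ ≈ 0.687, b = sin(fδ)/sin δ ≈ 0.569.
p = a·p₁ + b·p₂ ≈ (0.186, -0.339, 0.922); φ = arcsin(p_z) ≈ 67.27°, λ = atan2(p_y, p_x) ≈ -61.26°.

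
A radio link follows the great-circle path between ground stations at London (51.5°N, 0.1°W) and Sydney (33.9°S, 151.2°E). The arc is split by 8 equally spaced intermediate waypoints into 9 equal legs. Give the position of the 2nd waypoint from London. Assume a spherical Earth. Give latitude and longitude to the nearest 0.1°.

Write both endpoints as unit vectors p₁, p₂ with components (cos φ cos λ, cos φ sin λ, sin φ).
The central angle between the endpoints is δ = arccos(p₁·p₂) ≈ 2.668 rad (152.8°).
Interpolate at f = 2/9 with slerp weights a = sin((1−f)δ)/sin δ ≈ 1.918, b = sin(fδ)/sin δ ≈ 1.224.
p = a·p₁ + b·p₂ ≈ (0.304, 0.487, 0.819); φ = arcsin(p_z) ≈ 54.95°, λ = atan2(p_y, p_x) ≈ 58.04°.

≈ (54.9°N, 58.0°E)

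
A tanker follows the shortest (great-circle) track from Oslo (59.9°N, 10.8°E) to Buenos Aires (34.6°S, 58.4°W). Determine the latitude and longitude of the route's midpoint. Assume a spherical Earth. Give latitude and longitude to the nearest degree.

Write both endpoints as unit vectors p₁, p₂ with components (cos φ cos λ, cos φ sin λ, sin φ).
The central angle between the endpoints is δ = arccos(p₁·p₂) ≈ 1.923 rad (110.2°).
Interpolate at f = 1/2 with slerp weights a = sin((1−f)δ)/sin δ ≈ 0.873, b = sin(fδ)/sin δ ≈ 0.873.
p = a·p₁ + b·p₂ ≈ (0.807, -0.530, 0.260); φ = arcsin(p_z) ≈ 15.05°, λ = atan2(p_y, p_x) ≈ -33.31°.

≈ 15°N, 33°W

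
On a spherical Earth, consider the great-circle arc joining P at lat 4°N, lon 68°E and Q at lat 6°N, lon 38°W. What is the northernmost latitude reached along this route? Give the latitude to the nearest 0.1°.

≈ 8.4°N

The great circle lies in the plane with unit normal n̂ = (p₁ × p₂)/|p₁ × p₂|.
Here n̂_z ≈ -0.989; the vertex latitude is φ_max = arccos|n̂_z| ≈ 8.4°.
Check via Clairaut: cos φ_max = |cos φ₁| · sin C = cos(4.0°)·sin(82.6°) ≈ 0.989, again giving ≈ 8.4°.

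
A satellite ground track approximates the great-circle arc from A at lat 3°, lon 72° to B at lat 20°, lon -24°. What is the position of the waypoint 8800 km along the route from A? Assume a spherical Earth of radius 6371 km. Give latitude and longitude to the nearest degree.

Convert each endpoint to a unit vector on the sphere (x = cos φ cos λ, y = cos φ sin λ, z = sin φ).
The central angle between the endpoints is δ = arccos(p₁·p₂) ≈ 1.651 rad (94.6°). The total great-circle distance is δ·R ≈ 1.651 × 6371 ≈ 10519 km, so the target fraction is f = 8800/10519 ≈ 0.837.
Interpolate at f ≈ 0.837 with slerp weights a = sin((1−f)δ)/sin δ ≈ 0.267, b = sin(fδ)/sin δ ≈ 0.985.
p = a·p₁ + b·p₂ ≈ (0.928, -0.123, 0.351); φ = arcsin(p_z) ≈ 20.55°, λ = atan2(p_y, p_x) ≈ -7.52°.

≈ lat 21°, lon -8°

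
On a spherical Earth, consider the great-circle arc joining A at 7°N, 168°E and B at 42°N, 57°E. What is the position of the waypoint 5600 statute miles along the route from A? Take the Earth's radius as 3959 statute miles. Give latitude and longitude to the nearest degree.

≈ 46°N, 84°E

Convert each endpoint to a unit vector on the sphere (x = cos φ cos λ, y = cos φ sin λ, z = sin φ).
The central angle between the endpoints is δ = arccos(p₁·p₂) ≈ 1.755 rad (100.5°). The total great-circle distance is δ·R ≈ 1.755 × 3959 ≈ 6947 mi, so the target fraction is f = 5600/6947 ≈ 0.806.
Interpolate at f ≈ 0.806 with slerp weights a = sin((1−f)δ)/sin δ ≈ 0.339, b = sin(fδ)/sin δ ≈ 1.005.
p = a·p₁ + b·p₂ ≈ (0.077, 0.696, 0.714); φ = arcsin(p_z) ≈ 45.53°, λ = atan2(p_y, p_x) ≈ 83.67°.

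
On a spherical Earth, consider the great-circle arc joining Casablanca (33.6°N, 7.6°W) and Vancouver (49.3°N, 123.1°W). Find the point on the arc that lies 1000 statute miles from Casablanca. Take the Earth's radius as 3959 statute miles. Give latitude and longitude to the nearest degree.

From cos δ = sin φ₁ sin φ₂ + cos φ₁ cos φ₂ cos Δλ, the central angle is δ ≈ 1.384 rad (79.3°). The total great-circle distance is δ·R ≈ 1.384 × 3959 ≈ 5479 mi, so the target fraction is f = 1000/5479 ≈ 0.183.
Interpolate at f ≈ 0.183 with slerp weights a = sin((1−f)δ)/sin δ ≈ 0.921, b = sin(fδ)/sin δ ≈ 0.254.
p = a·p₁ + b·p₂ ≈ (0.670, -0.240, 0.703); φ = arcsin(p_z) ≈ 44.63°, λ = atan2(p_y, p_x) ≈ -19.74°.

≈ (45°N, 20°W)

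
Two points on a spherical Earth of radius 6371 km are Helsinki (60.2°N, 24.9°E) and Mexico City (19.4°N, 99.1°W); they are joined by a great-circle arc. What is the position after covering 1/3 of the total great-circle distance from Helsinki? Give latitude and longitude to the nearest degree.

≈ 65°N, 42°W

From cos δ = sin φ₁ sin φ₂ + cos φ₁ cos φ₂ cos Δλ, the central angle is δ ≈ 1.545 rad (88.5°).
Interpolate at f = 1/3 with slerp weights a = sin((1−f)δ)/sin δ ≈ 0.857, b = sin(fδ)/sin δ ≈ 0.493.
p = a·p₁ + b·p₂ ≈ (0.313, -0.279, 0.908); φ = arcsin(p_z) ≈ 65.19°, λ = atan2(p_y, p_x) ≈ -41.75°.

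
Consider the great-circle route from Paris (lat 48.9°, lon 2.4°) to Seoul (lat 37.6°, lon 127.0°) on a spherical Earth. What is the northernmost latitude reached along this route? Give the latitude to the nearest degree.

The great circle lies in the plane with unit normal n̂ = (p₁ × p₂)/|p₁ × p₂|.
Here n̂_z ≈ +0.435; the vertex latitude is φ_max = arccos|n̂_z| ≈ 64.2°.
Check via Clairaut: cos φ_max = |cos φ₁| · sin C = cos(48.9°)·sin(41.4°) ≈ 0.435, again giving ≈ 64.2°.

≈ 64°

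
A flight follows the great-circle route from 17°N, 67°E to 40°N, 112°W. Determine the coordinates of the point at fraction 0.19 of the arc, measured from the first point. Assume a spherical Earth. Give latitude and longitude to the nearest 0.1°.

≈ 40.4°N, 66.5°E

From cos δ = sin φ₁ sin φ₂ + cos φ₁ cos φ₂ cos Δλ, the central angle is δ ≈ 2.147 rad (123.0°).
Interpolate at f = 0.19 with slerp weights a = sin((1−f)δ)/sin δ ≈ 1.175, b = sin(fδ)/sin δ ≈ 0.473.
p = a·p₁ + b·p₂ ≈ (0.304, 0.699, 0.648); φ = arcsin(p_z) ≈ 40.36°, λ = atan2(p_y, p_x) ≈ 66.52°.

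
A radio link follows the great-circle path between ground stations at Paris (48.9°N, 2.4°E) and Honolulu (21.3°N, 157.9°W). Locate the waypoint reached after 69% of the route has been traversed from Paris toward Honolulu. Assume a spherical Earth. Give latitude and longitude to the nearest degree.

From cos δ = sin φ₁ sin φ₂ + cos φ₁ cos φ₂ cos Δλ, the central angle is δ ≈ 1.879 rad (107.6°).
Interpolate at f = 0.69 with slerp weights a = sin((1−f)δ)/sin δ ≈ 0.577, b = sin(fδ)/sin δ ≈ 1.010.
p = a·p₁ + b·p₂ ≈ (-0.493, -0.338, 0.802); φ = arcsin(p_z) ≈ 53.30°, λ = atan2(p_y, p_x) ≈ -145.54°.

≈ (53°N, 146°W)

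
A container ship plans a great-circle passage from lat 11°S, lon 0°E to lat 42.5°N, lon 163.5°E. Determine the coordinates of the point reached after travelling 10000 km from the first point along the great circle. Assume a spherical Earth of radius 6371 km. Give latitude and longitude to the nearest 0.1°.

≈ lat 65.8°N, lon 64.1°E

Write both endpoints as unit vectors p₁, p₂ with components (cos φ cos λ, cos φ sin λ, sin φ).
The central angle between the endpoints is δ = arccos(p₁·p₂) ≈ 2.537 rad (145.4°). The total great-circle distance is δ·R ≈ 2.537 × 6371 ≈ 16164 km, so the target fraction is f = 10000/16164 ≈ 0.619.
Interpolate at f ≈ 0.619 with slerp weights a = sin((1−f)δ)/sin δ ≈ 1.449, b = sin(fδ)/sin δ ≈ 1.760.
p = a·p₁ + b·p₂ ≈ (0.179, 0.368, 0.912); φ = arcsin(p_z) ≈ 65.83°, λ = atan2(p_y, p_x) ≈ 64.15°.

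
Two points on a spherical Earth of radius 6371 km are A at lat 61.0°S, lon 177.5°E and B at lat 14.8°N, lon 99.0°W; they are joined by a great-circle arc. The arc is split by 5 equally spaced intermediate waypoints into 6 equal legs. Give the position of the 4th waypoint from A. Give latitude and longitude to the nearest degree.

Convert each endpoint to a unit vector on the sphere (x = cos φ cos λ, y = cos φ sin λ, z = sin φ).
The central angle between the endpoints is δ = arccos(p₁·p₂) ≈ 1.742 rad (99.8°).
Interpolate at f = 4/6 with slerp weights a = sin((1−f)δ)/sin δ ≈ 0.557, b = sin(fδ)/sin δ ≈ 0.931.
p = a·p₁ + b·p₂ ≈ (-0.410, -0.877, -0.249); φ = arcsin(p_z) ≈ -14.42°, λ = atan2(p_y, p_x) ≈ -115.07°.

≈ lat 14°S, lon 115°W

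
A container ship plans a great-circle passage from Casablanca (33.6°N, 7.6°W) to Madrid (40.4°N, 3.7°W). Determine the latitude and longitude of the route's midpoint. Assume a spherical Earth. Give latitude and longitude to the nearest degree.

The haversine formula gives a central angle δ ≈ 0.131 rad (7.5°) between the endpoints.
Interpolate at f = 1/2 with slerp weights a = sin((1−f)δ)/sin δ ≈ 0.501, b = sin(fδ)/sin δ ≈ 0.501.
p = a·p₁ + b·p₂ ≈ (0.794, -0.080, 0.602); φ = arcsin(p_z) ≈ 37.02°, λ = atan2(p_y, p_x) ≈ -5.74°.

≈ (37°N, 6°W)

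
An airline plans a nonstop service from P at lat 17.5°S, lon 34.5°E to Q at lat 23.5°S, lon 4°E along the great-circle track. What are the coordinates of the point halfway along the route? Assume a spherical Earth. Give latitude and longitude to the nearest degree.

≈ lat 21°S, lon 20°E

From cos δ = sin φ₁ sin φ₂ + cos φ₁ cos φ₂ cos Δλ, the central angle is δ ≈ 0.508 rad (29.1°).
Interpolate at f = 1/2 with slerp weights a = sin((1−f)δ)/sin δ ≈ 0.517, b = sin(fδ)/sin δ ≈ 0.517.
p = a·p₁ + b·p₂ ≈ (0.879, 0.312, -0.361); φ = arcsin(p_z) ≈ -21.18°, λ = atan2(p_y, p_x) ≈ 19.56°.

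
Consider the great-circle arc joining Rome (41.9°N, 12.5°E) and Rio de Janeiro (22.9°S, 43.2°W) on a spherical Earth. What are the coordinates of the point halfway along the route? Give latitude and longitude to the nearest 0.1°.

From cos δ = sin φ₁ sin φ₂ + cos φ₁ cos φ₂ cos Δλ, the central angle is δ ≈ 1.444 rad (82.7°).
Interpolate at f = 1/2 with slerp weights a = sin((1−f)δ)/sin δ ≈ 0.666, b = sin(fδ)/sin δ ≈ 0.666.
p = a·p₁ + b·p₂ ≈ (0.931, -0.313, 0.186); φ = arcsin(p_z) ≈ 10.70°, λ = atan2(p_y, p_x) ≈ -18.56°.

≈ 10.7°N, 18.6°W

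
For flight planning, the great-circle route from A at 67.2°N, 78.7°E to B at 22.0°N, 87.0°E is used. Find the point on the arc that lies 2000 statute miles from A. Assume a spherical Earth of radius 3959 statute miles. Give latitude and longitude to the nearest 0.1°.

≈ 38.5°N, 85.4°E

Convert each endpoint to a unit vector on the sphere (x = cos φ cos λ, y = cos φ sin λ, z = sin φ).
The central angle between the endpoints is δ = arccos(p₁·p₂) ≈ 0.794 rad (45.5°). The total great-circle distance is δ·R ≈ 0.794 × 3959 ≈ 3144 mi, so the target fraction is f = 2000/3144 ≈ 0.636.
Interpolate at f ≈ 0.636 with slerp weights a = sin((1−f)δ)/sin δ ≈ 0.400, b = sin(fδ)/sin δ ≈ 0.678.
p = a·p₁ + b·p₂ ≈ (0.063, 0.780, 0.622); φ = arcsin(p_z) ≈ 38.50°, λ = atan2(p_y, p_x) ≈ 85.36°.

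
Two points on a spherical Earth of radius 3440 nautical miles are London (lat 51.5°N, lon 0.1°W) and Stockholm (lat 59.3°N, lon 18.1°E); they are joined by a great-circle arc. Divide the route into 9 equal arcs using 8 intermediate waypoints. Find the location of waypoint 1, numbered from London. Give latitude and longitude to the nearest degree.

≈ lat 52°N, lon 2°E

Write both endpoints as unit vectors p₁, p₂ with components (cos φ cos λ, cos φ sin λ, sin φ).
The central angle between the endpoints is δ = arccos(p₁·p₂) ≈ 0.225 rad (12.9°).
Interpolate at f = 1/9 with slerp weights a = sin((1−f)δ)/sin δ ≈ 0.890, b = sin(fδ)/sin δ ≈ 0.112.
p = a·p₁ + b·p₂ ≈ (0.609, 0.017, 0.793); φ = arcsin(p_z) ≈ 52.49°, λ = atan2(p_y, p_x) ≈ 1.58°.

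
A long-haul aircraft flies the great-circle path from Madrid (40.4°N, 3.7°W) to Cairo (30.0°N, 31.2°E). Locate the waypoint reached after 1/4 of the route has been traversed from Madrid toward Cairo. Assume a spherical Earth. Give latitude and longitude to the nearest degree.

≈ (39°N, 6°E)

Convert each endpoint to a unit vector on the sphere (x = cos φ cos λ, y = cos φ sin λ, z = sin φ).
The central angle between the endpoints is δ = arccos(p₁·p₂) ≈ 0.526 rad (30.1°).
Interpolate at f = 1/4 with slerp weights a = sin((1−f)δ)/sin δ ≈ 0.765, b = sin(fδ)/sin δ ≈ 0.261.
p = a·p₁ + b·p₂ ≈ (0.775, 0.080, 0.627); φ = arcsin(p_z) ≈ 38.81°, λ = atan2(p_y, p_x) ≈ 5.86°.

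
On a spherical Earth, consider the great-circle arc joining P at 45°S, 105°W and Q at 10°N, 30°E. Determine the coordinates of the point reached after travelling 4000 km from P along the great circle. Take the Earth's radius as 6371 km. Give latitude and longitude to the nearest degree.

≈ 50°S, 51°W

Write both endpoints as unit vectors p₁, p₂ with components (cos φ cos λ, cos φ sin λ, sin φ).
The central angle between the endpoints is δ = arccos(p₁·p₂) ≈ 2.233 rad (128.0°). The total great-circle distance is δ·R ≈ 2.233 × 6371 ≈ 14229 km, so the target fraction is f = 4000/14229 ≈ 0.281.
Interpolate at f ≈ 0.281 with slerp weights a = sin((1−f)δ)/sin δ ≈ 1.268, b = sin(fδ)/sin δ ≈ 0.745.
p = a·p₁ + b·p₂ ≈ (0.403, -0.499, -0.767); φ = arcsin(p_z) ≈ -50.08°, λ = atan2(p_y, p_x) ≈ -51.04°.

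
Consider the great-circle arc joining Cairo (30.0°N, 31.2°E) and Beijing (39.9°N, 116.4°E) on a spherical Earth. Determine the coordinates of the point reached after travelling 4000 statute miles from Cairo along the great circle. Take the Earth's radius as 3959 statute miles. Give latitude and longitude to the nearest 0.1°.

The haversine formula gives a central angle δ ≈ 1.185 rad (67.9°) between the endpoints. The total great-circle distance is δ·R ≈ 1.185 × 3959 ≈ 4691 mi, so the target fraction is f = 4000/4691 ≈ 0.853.
Interpolate at f ≈ 0.853 with slerp weights a = sin((1−f)δ)/sin δ ≈ 0.188, b = sin(fδ)/sin δ ≈ 0.914.
p = a·p₁ + b·p₂ ≈ (-0.173, 0.712, 0.680); φ = arcsin(p_z) ≈ 42.86°, λ = atan2(p_y, p_x) ≈ 103.65°.

≈ 42.9°N, 103.6°E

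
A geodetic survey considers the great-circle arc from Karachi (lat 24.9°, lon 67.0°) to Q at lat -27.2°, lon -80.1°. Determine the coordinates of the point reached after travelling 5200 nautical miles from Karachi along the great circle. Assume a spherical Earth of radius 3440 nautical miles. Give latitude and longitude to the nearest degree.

Convert each endpoint to a unit vector on the sphere (x = cos φ cos λ, y = cos φ sin λ, z = sin φ).
The central angle between the endpoints is δ = arccos(p₁·p₂) ≈ 2.626 rad (150.4°). The total great-circle distance is δ·R ≈ 2.626 × 3440 ≈ 9032 nmi, so the target fraction is f = 5200/9032 ≈ 0.576.
Interpolate at f ≈ 0.576 with slerp weights a = sin((1−f)δ)/sin δ ≈ 1.819, b = sin(fδ)/sin δ ≈ 2.023.
p = a·p₁ + b·p₂ ≈ (0.954, -0.254, -0.159); φ = arcsin(p_z) ≈ -9.15°, λ = atan2(p_y, p_x) ≈ -14.91°.

≈ lat -9°, lon -15°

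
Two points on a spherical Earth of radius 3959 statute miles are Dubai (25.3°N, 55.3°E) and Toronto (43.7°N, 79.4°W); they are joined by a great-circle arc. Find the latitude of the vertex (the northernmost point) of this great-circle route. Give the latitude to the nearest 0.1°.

The great circle lies in the plane with unit normal n̂ = (p₁ × p₂)/|p₁ × p₂|.
Here n̂_z ≈ -0.471; the vertex latitude is φ_max = arccos|n̂_z| ≈ 61.9°.
Check via Clairaut: cos φ_max = |cos φ₁| · sin C = cos(25.3°)·sin(31.4°) ≈ 0.471, again giving ≈ 61.9°.

≈ 61.9°N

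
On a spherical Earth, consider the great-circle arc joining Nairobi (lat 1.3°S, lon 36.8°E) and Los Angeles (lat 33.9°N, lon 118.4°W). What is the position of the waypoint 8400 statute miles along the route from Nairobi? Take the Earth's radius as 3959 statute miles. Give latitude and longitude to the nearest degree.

Convert each endpoint to a unit vector on the sphere (x = cos φ cos λ, y = cos φ sin λ, z = sin φ).
The central angle between the endpoints is δ = arccos(p₁·p₂) ≈ 2.443 rad (140.0°). The total great-circle distance is δ·R ≈ 2.443 × 3959 ≈ 9673 mi, so the target fraction is f = 8400/9673 ≈ 0.868.
Interpolate at f ≈ 0.868 with slerp weights a = sin((1−f)δ)/sin δ ≈ 0.492, b = sin(fδ)/sin δ ≈ 1.325.
p = a·p₁ + b·p₂ ≈ (-0.130, -0.673, 0.728); φ = arcsin(p_z) ≈ 46.72°, λ = atan2(p_y, p_x) ≈ -100.90°.

≈ lat 47°N, lon 101°W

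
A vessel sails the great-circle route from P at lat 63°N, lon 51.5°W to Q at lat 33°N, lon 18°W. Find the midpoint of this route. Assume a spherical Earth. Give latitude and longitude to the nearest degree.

≈ lat 49°N, lon 30°W

Convert each endpoint to a unit vector on the sphere (x = cos φ cos λ, y = cos φ sin λ, z = sin φ).
The central angle between the endpoints is δ = arccos(p₁·p₂) ≈ 0.639 rad (36.6°).
Interpolate at f = 1/2 with slerp weights a = sin((1−f)δ)/sin δ ≈ 0.527, b = sin(fδ)/sin δ ≈ 0.527.
p = a·p₁ + b·p₂ ≈ (0.569, -0.324, 0.756); φ = arcsin(p_z) ≈ 49.12°, λ = atan2(p_y, p_x) ≈ -29.63°.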